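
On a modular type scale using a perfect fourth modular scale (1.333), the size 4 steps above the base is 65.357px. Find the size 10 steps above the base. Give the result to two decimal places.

366.67px

65.357 × 1.333⁶ = 65.357 × 5.61023 ≈ 366.668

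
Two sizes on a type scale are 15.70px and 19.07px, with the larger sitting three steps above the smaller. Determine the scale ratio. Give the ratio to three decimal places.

r³ = 19.07 / 15.70, so r = (19.07/15.70)^(1/3).
r = 1.2146^(1/3) ≈ 1.0670

1.067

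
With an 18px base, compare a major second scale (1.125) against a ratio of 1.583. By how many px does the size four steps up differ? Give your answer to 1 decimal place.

Major second: 18.0 × 1.125⁴ = 28.833px
At 1.583: 18.0 × 1.583⁴ = 113.031px
Difference: 113.031 − 28.833 = 84.198px

84.2px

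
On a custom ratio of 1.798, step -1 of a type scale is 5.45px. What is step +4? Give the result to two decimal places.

5.45 × 1.798⁵ = 5.45 × 18.79094 ≈ 102.411

102.41px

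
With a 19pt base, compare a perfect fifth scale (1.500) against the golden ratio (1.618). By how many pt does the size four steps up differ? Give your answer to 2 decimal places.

34.03pt

Perfect fifth: 19.0 × 1.500⁴ = 96.1875pt
Golden ratio: 19.0 × 1.618⁴ = 130.2170pt
Difference: 130.2170 − 96.1875 = 34.0295pt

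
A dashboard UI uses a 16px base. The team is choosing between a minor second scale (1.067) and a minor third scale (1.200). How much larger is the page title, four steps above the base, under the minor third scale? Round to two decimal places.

12.44px

Minor second: 16.0 × 1.067⁴ = 20.7385px
Minor third: 16.0 × 1.200⁴ = 33.1776px
Difference: 33.1776 − 20.7385 = 12.4391px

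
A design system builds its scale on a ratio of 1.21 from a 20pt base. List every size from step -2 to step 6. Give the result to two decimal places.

Step -2: 20.0 ÷ 1.21² = 13.66
Step -1: 20.0 ÷ 1.21 = 16.53
Step 0: 20pt
Step 1: 20.0 × 1.21 = 24.20
Step 2: 20.0 × 1.21² = 29.28
Step 3: 20.0 × 1.21³ = 35.43
Step 4: 20.0 × 1.21⁴ = 42.87
Step 5: 20.0 × 1.21⁵ = 51.87
Step 6: 20.0 × 1.21⁶ = 62.77

13.66pt, 16.53pt, 20.00pt, 24.20pt, 29.28pt, 35.43pt, 42.87pt, 51.87pt, 62.77pt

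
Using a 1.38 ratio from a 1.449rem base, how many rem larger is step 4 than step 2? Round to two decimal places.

2.50rem

Step 2: 1.449 × 1.38² = 2.7595rem
Step 4: 1.449 × 1.38⁴ = 5.2551rem
Difference: 5.2551 − 2.7595 = 2.4956rem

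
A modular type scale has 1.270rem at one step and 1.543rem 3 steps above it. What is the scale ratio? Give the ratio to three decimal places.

The ratio satisfies 1.270 × r³ = 1.543, so r = (1.543 / 1.270)^(1/3).
r = 1.2150^(1/3) ≈ 1.0671

1.067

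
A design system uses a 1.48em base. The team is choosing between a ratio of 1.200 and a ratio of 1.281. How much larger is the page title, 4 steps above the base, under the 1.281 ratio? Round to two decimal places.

At 1.200: 1.48 × 1.200⁴ = 3.0689em
At 1.281: 1.48 × 1.281⁴ = 3.9853em
Difference: 3.9853 − 3.0689 = 0.9164em

0.92em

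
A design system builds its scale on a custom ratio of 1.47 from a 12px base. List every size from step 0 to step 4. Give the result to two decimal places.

12.00px, 17.64px, 25.93px, 38.12px, 56.03px

Step 0: 12px
Step 1: 12.0 × 1.47 = 17.64
Step 2: 12.0 × 1.47² = 25.93
Step 3: 12.0 × 1.47³ = 38.12
Step 4: 12.0 × 1.47⁴ = 56.03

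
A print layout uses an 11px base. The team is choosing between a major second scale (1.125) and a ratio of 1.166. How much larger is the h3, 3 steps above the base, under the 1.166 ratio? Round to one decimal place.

1.8px

Major second: 11.0 × 1.125³ = 15.662px
At 1.166: 11.0 × 1.166³ = 17.438px
Difference: 17.438 − 15.662 = 1.776px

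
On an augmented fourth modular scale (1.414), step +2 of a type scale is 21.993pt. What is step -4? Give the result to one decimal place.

21.993 ÷ 1.414⁶ = 21.993 ÷ 7.99275 ≈ 2.752

2.8pt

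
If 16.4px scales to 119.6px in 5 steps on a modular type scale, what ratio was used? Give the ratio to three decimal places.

1.488

r⁵ = 119.6 / 16.4, so r = (119.6/16.4)^(1/5).
r = 7.2927^(1/5) ≈ 1.4879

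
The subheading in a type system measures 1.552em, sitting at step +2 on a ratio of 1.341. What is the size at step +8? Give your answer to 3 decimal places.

9.025em

Moving from step +2 to step +8 is 6 steps up, so multiply by r⁶.
1.552 × 1.341⁶ = 1.552 × 5.81531 ≈ 9.025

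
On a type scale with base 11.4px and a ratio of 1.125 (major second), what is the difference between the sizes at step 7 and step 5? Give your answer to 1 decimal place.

5.5px

Step 5: 11.4 × 1.125⁵ = 20.543px
Step 7: 11.4 × 1.125⁷ = 26.000px
Difference: 26.000 − 20.543 = 5.457px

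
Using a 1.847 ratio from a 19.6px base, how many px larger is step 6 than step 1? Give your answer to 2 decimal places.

741.94px

Step 1: 19.6 × 1.847 = 36.2012px
Step 6: 19.6 × 1.847⁶ = 778.1395px
Difference: 778.1395 − 36.2012 = 741.9383px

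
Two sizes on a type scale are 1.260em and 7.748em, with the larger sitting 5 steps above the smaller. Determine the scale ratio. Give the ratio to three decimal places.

1.438

The ratio satisfies 1.260 × r⁵ = 7.748, so r = (7.748 / 1.260)^(1/5).
r = 6.1492^(1/5) ≈ 1.4380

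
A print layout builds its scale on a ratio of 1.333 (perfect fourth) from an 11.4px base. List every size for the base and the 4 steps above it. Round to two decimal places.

Step 0: 11.4px
Step 1: 11.4 × 1.333 = 15.20
Step 2: 11.4 × 1.333² = 20.26
Step 3: 11.4 × 1.333³ = 27.00
Step 4: 11.4 × 1.333⁴ = 35.99

11.40px, 15.20px, 20.26px, 27.00px, 35.99px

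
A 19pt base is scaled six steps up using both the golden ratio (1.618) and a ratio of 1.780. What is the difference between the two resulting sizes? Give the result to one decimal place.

263.4pt

Golden ratio: 19.0 × 1.618⁶ = 340.898pt
At 1.780: 19.0 × 1.780⁶ = 604.329pt
Difference: 604.329 − 340.898 = 263.431pt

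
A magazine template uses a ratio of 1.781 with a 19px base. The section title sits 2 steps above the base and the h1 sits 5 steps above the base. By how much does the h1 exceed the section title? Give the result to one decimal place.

280.2px

Step 2: 19.0 × 1.781² = 60.267px
Step 5: 19.0 × 1.781⁵ = 340.466px
Difference: 340.466 − 60.267 = 280.199px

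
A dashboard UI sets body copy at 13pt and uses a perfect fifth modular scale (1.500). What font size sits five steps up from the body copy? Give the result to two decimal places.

Every step multiplies by the scale ratio.
13.0 × 1.500⁵ = 13.0 × 7.59375 ≈ 98.72

98.72pt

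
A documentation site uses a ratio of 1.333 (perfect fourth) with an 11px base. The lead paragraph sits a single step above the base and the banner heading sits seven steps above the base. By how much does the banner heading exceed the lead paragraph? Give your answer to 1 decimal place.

Step 1: 11.0 × 1.333 = 14.663px
Step 7: 11.0 × 1.333⁷ = 82.263px
Difference: 82.263 − 14.663 = 67.600px

67.6px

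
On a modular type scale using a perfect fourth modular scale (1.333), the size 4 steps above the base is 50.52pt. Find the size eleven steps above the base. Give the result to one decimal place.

50.52 × 1.333⁷ = 50.52 × 7.47844 ≈ 377.811

377.8pt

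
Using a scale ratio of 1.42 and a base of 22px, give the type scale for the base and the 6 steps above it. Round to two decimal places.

Step 0: 22px
Step 1: 22.0 × 1.42 = 31.24
Step 2: 22.0 × 1.42² = 44.36
Step 3: 22.0 × 1.42³ = 62.99
Step 4: 22.0 × 1.42⁴ = 89.45
Step 5: 22.0 × 1.42⁵ = 127.02
Step 6: 22.0 × 1.42⁶ = 180.37

22.00px, 31.24px, 44.36px, 62.99px, 89.45px, 127.02px, 180.37px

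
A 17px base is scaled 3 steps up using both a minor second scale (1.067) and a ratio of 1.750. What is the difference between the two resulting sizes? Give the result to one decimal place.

Minor second: 17.0 × 1.067³ = 20.651px
At 1.750: 17.0 × 1.750³ = 91.109px
Difference: 91.109 − 20.651 = 70.458px

70.5px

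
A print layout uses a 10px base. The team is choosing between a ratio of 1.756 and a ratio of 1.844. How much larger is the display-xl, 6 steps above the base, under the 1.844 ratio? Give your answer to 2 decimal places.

At 1.756: 10.0 × 1.756⁶ = 293.1886px
At 1.844: 10.0 × 1.844⁶ = 393.1565px
Difference: 393.1565 − 293.1886 = 99.9679px

99.97px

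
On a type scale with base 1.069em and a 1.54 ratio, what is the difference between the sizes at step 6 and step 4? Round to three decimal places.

Step 4: 1.069 × 1.54⁴ = 6.01258em
Step 6: 1.069 × 1.54⁶ = 14.25943em
Difference: 14.25943 − 6.01258 = 8.24685em

8.247em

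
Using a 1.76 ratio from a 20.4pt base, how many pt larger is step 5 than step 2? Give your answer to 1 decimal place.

281.3pt

Step 2: 20.4 × 1.76² = 63.191pt
Step 5: 20.4 × 1.76⁵ = 344.503pt
Difference: 344.503 − 63.191 = 281.312pt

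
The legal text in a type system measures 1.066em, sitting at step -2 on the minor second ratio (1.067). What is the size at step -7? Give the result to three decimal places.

0.771em

1.066 ÷ 1.067⁵ = 1.066 ÷ 1.38300 ≈ 0.771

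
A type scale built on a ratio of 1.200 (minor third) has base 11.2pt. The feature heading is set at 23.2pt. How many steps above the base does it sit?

4

1.200ⁿ = 23.2 / 11.2 = 2.0714
n = ln(2.0714) / ln(1.200) = 0.7282 / 0.1823 ≈ 3.99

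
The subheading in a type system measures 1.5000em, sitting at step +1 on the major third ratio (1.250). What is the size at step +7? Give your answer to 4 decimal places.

5.7220em

1.5000 × 1.250⁶ = 1.5000 × 3.81470 ≈ 5.7220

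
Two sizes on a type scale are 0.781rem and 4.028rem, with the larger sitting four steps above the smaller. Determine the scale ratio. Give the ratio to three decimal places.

1.507

r⁴ = 4.028 / 0.781, so r = (4.028/0.781)^(1/4).
r = 5.1575^(1/4) ≈ 1.5070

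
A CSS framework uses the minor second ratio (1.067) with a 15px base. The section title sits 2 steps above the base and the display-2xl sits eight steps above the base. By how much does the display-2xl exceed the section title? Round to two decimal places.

Step 2: 15.0 × 1.067² = 17.0773px
Step 8: 15.0 × 1.067⁸ = 25.2004px
Difference: 25.2004 − 17.0773 = 8.1231px

8.12px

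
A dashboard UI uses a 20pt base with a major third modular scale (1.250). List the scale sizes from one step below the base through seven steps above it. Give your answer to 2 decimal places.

16.00pt, 20.00pt, 25.00pt, 31.25pt, 39.06pt, 48.83pt, 61.04pt, 76.29pt, 95.37pt

Step -1: 20.0 ÷ 1.250 = 16.00
Step 0: 20pt
Step 1: 20.0 × 1.250 = 25.00
Step 2: 20.0 × 1.250² = 31.25
Step 3: 20.0 × 1.250³ = 39.06
Step 4: 20.0 × 1.250⁴ = 48.83
Step 5: 20.0 × 1.250⁵ = 61.04
Step 6: 20.0 × 1.250⁶ = 76.29
Step 7: 20.0 × 1.250⁷ = 95.37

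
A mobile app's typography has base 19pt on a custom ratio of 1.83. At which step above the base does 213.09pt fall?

4

1.83ⁿ = 213.09 / 19 = 11.2153
n = ln(11.2153) / ln(1.83) = 2.4173 / 0.6043 ≈ 4.00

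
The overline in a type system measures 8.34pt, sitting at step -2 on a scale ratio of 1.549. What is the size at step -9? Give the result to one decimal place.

The gap is -9 − (-2) = -7 steps, so the factor is 1.549^-7.
8.34 ÷ 1.549⁷ = 8.34 ÷ 21.39735 ≈ 0.390

0.4pt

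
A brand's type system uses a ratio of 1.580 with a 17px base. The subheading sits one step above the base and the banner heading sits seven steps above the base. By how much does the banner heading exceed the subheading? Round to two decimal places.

391.02px

Step 1: 17.0 × 1.580 = 26.8600px
Step 7: 17.0 × 1.580⁷ = 417.8771px
Difference: 417.8771 − 26.8600 = 391.0171px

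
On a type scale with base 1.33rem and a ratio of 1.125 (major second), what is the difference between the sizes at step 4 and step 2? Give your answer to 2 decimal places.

Step 2: 1.33 × 1.125² = 1.6833rem
Step 4: 1.33 × 1.125⁴ = 2.1304rem
Difference: 2.1304 − 1.6833 = 0.4471rem

0.45rem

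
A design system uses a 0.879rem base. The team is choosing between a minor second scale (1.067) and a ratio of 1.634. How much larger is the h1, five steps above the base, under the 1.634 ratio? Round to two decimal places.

9.02rem

Minor second: 0.879 × 1.067⁵ = 1.2157rem
At 1.634: 0.879 × 1.634⁵ = 10.2388rem
Difference: 10.2388 − 1.2157 = 9.0231rem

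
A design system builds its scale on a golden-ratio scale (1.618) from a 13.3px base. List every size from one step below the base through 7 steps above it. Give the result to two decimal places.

8.22px, 13.30px, 21.52px, 34.82px, 56.34px, 91.15px, 147.48px, 238.63px, 386.10px

Step -1: 13.3 ÷ 1.618 = 8.22
Step 0: 13.3px
Step 1: 13.3 × 1.618 = 21.52
Step 2: 13.3 × 1.618² = 34.82
Step 3: 13.3 × 1.618³ = 56.34
Step 4: 13.3 × 1.618⁴ = 91.15
Step 5: 13.3 × 1.618⁵ = 147.48
Step 6: 13.3 × 1.618⁶ = 238.63
Step 7: 13.3 × 1.618⁷ = 386.10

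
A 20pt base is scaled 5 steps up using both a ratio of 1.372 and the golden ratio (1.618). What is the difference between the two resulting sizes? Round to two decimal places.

124.55pt

At 1.372: 20.0 × 1.372⁵ = 97.2301pt
Golden ratio: 20.0 × 1.618⁵ = 221.7801pt
Difference: 221.7801 − 97.2301 = 124.5500pt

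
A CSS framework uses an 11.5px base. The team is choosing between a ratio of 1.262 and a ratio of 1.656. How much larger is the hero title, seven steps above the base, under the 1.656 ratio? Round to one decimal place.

At 1.262: 11.5 × 1.262⁷ = 58.629px
At 1.656: 11.5 × 1.656⁷ = 392.754px
Difference: 392.754 − 58.629 = 334.125px

334.1px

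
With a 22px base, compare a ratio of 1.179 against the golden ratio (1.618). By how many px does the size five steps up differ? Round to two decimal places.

At 1.179: 22.0 × 1.179⁵ = 50.1178px
Golden ratio: 22.0 × 1.618⁵ = 243.9581px
Difference: 243.9581 − 50.1178 = 193.8403px

193.84px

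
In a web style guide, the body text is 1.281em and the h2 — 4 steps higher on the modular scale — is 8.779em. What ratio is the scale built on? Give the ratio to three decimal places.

r⁴ = 8.779 / 1.281, so r = (8.779/1.281)^(1/4).
r = 6.8532^(1/4) ≈ 1.6180

1.618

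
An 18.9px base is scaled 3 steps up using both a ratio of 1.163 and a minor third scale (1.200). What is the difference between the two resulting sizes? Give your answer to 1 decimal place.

2.9px

At 1.163: 18.9 × 1.163³ = 29.730px
Minor third: 18.9 × 1.200³ = 32.659px
Difference: 32.659 − 29.730 = 2.929px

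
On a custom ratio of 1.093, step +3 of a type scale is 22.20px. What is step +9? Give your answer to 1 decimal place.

37.9px

22.20 × 1.093⁶ = 22.20 × 1.70499 ≈ 37.851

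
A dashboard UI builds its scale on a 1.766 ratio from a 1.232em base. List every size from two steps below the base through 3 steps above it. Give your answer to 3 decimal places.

0.395em, 0.698em, 1.232em, 2.176em, 3.842em, 6.786em

Step -2: 1.232 ÷ 1.766² = 0.395
Step -1: 1.232 ÷ 1.766 = 0.698
Step 0: 1.232em
Step 1: 1.232 × 1.766 = 2.176
Step 2: 1.232 × 1.766² = 3.842
Step 3: 1.232 × 1.766³ = 6.786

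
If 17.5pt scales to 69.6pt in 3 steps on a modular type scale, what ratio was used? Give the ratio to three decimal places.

r³ = 69.6 / 17.5, so r = (69.6/17.5)^(1/3).
r = 3.9771^(1/3) ≈ 1.5844

1.584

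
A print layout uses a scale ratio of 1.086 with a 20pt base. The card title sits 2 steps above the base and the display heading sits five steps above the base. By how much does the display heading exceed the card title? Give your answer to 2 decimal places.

6.62pt

Step 2: 20.0 × 1.086² = 23.5879pt
Step 5: 20.0 × 1.086⁵ = 30.2120pt
Difference: 30.2120 − 23.5879 = 6.6241pt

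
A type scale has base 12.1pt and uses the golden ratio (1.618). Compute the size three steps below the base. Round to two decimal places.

12.1 ÷ 1.618³ = 12.1 ÷ 4.23580 ≈ 2.86

2.86pt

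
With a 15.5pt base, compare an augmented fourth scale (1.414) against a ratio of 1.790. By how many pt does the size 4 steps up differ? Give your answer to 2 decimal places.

97.16pt

Augmented fourth: 15.5 × 1.414⁴ = 61.9626pt
At 1.790: 15.5 × 1.790⁴ = 159.1270pt
Difference: 159.1270 − 61.9626 = 97.1644pt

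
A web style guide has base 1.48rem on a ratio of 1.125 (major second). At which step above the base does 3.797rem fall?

8

1.125ⁿ = 3.797 / 1.48 = 2.5655
n = ln(2.5655) / ln(1.125) = 0.9422 / 0.1178 ≈ 8.00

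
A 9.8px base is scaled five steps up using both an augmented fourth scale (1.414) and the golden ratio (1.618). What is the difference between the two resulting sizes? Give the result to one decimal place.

53.3px

Augmented fourth: 9.8 × 1.414⁵ = 55.395px
Golden ratio: 9.8 × 1.618⁵ = 108.672px
Difference: 108.672 − 55.395 = 53.277px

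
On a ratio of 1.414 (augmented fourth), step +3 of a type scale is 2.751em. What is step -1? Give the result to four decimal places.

2.751 ÷ 1.414⁴ = 2.751 ÷ 3.99758 ≈ 0.6882

0.6882em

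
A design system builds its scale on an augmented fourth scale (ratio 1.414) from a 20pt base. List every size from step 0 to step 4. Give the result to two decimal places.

Step 0: 20pt
Step 1: 20.0 × 1.414 = 28.28
Step 2: 20.0 × 1.414² = 39.99
Step 3: 20.0 × 1.414³ = 56.54
Step 4: 20.0 × 1.414⁴ = 79.95

20.00pt, 28.28pt, 39.99pt, 56.54pt, 79.95pt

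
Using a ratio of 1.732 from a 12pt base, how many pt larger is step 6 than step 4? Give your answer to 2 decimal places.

215.96pt

Step 4: 12.0 × 1.732⁴ = 107.9873pt
Step 6: 12.0 × 1.732⁶ = 323.9430pt
Difference: 323.9430 − 107.9873 = 215.9557pt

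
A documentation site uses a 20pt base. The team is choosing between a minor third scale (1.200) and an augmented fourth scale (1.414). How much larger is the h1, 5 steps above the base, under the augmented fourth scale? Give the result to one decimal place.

Minor third: 20.0 × 1.200⁵ = 49.766pt
Augmented fourth: 20.0 × 1.414⁵ = 113.052pt
Difference: 113.052 − 49.766 = 63.286pt

63.3pt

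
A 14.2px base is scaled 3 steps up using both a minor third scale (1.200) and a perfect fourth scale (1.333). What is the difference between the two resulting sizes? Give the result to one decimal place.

Minor third: 14.2 × 1.200³ = 24.538px
Perfect fourth: 14.2 × 1.333³ = 33.634px
Difference: 33.634 − 24.538 = 9.096px

9.1px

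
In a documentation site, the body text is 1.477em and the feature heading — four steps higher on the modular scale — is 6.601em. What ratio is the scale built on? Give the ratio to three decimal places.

1.454

The ratio satisfies 1.477 × r⁴ = 6.601, so r = (6.601 / 1.477)^(1/4).
r = 4.4692^(1/4) ≈ 1.4540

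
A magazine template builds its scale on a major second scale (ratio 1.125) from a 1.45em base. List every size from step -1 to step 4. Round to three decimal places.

Step -1: 1.45 ÷ 1.125 = 1.289
Step 0: 1.45em
Step 1: 1.45 × 1.125 = 1.631
Step 2: 1.45 × 1.125² = 1.835
Step 3: 1.45 × 1.125³ = 2.065
Step 4: 1.45 × 1.125⁴ = 2.323

1.289em, 1.450em, 1.631em, 1.835em, 2.065em, 2.323em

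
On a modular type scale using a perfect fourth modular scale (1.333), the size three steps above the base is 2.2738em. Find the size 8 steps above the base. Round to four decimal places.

The gap is 8 − (3) = 5 steps, so the factor is 1.333^5.
2.2738 × 1.333⁵ = 2.2738 × 4.20873 ≈ 9.5698

9.5698em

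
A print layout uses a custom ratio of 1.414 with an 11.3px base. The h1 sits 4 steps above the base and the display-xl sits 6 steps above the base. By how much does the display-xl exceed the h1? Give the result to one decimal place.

Step 4: 11.3 × 1.414⁴ = 45.173px
Step 6: 11.3 × 1.414⁶ = 90.318px
Difference: 90.318 − 45.173 = 45.145px

45.1px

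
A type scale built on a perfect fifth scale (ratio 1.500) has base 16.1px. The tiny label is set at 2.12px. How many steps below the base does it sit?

5

1.500ⁿ = 16.1 / 2.12 = 7.5943
n = ln(7.5943) / ln(1.500) = 2.0274 / 0.4055 ≈ 5.00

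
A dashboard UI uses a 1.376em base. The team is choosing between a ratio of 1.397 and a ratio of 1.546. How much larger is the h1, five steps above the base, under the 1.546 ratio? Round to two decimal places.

4.83em

At 1.397: 1.376 × 1.397⁵ = 7.3215em
At 1.546: 1.376 × 1.546⁵ = 12.1525em
Difference: 12.1525 − 7.3215 = 4.8310em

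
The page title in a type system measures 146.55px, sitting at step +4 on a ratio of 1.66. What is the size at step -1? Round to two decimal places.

11.63px

146.55 ÷ 1.66⁵ = 146.55 ÷ 12.60493 ≈ 11.626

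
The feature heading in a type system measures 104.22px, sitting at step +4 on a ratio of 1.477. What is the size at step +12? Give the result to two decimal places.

Moving from step +4 to step +12 is 8 steps up, so multiply by r⁸.
104.22 × 1.477⁸ = 104.22 × 22.64874 ≈ 2360.451

2360.45px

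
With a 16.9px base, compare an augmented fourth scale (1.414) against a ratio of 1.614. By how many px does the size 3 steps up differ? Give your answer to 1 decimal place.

Augmented fourth: 16.9 × 1.414³ = 47.779px
At 1.614: 16.9 × 1.614³ = 71.055px
Difference: 71.055 − 47.779 = 23.276px

23.3px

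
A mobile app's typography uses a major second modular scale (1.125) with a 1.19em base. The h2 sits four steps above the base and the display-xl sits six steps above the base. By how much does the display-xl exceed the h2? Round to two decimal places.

Step 4: 1.19 × 1.125⁴ = 1.9061em
Step 6: 1.19 × 1.125⁶ = 2.4125em
Difference: 2.4125 − 1.9061 = 0.5064em

0.51em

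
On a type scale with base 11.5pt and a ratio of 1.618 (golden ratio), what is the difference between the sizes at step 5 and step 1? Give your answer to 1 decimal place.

108.9pt

Step 1: 11.5 × 1.618 = 18.607pt
Step 5: 11.5 × 1.618⁵ = 127.524pt
Difference: 127.524 − 18.607 = 108.917pt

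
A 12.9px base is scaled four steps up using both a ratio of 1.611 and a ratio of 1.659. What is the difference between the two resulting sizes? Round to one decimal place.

At 1.611: 12.9 × 1.611⁴ = 86.890px
At 1.659: 12.9 × 1.659⁴ = 97.718px
Difference: 97.718 − 86.890 = 10.828px

10.8px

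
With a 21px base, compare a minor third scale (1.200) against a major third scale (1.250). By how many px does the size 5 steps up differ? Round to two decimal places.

11.83px

Minor third: 21.0 × 1.200⁵ = 52.2547px
Major third: 21.0 × 1.250⁵ = 64.0869px
Difference: 64.0869 − 52.2547 = 11.8322px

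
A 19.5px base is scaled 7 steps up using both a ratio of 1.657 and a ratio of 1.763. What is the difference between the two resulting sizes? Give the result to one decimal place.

363.5px

At 1.657: 19.5 × 1.657⁷ = 668.794px
At 1.763: 19.5 × 1.763⁷ = 1032.288px
Difference: 1032.288 − 668.794 = 363.494px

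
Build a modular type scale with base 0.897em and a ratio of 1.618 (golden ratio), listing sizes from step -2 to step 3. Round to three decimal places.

Step -2: 0.897 ÷ 1.618² = 0.343
Step -1: 0.897 ÷ 1.618 = 0.554
Step 0: 0.897em
Step 1: 0.897 × 1.618 = 1.451
Step 2: 0.897 × 1.618² = 2.348
Step 3: 0.897 × 1.618³ = 3.800

0.343em, 0.554em, 0.897em, 1.451em, 2.348em, 3.800em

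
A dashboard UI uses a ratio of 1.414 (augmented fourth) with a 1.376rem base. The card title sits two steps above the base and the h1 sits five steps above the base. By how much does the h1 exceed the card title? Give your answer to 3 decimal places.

Step 2: 1.376 × 1.414² = 2.75117rem
Step 5: 1.376 × 1.414⁵ = 7.77796rem
Difference: 7.77796 − 2.75117 = 5.02679rem

5.027rem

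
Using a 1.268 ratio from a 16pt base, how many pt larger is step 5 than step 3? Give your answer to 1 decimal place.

Step 3: 16.0 × 1.268³ = 32.620pt
Step 5: 16.0 × 1.268⁵ = 52.446pt
Difference: 52.446 − 32.620 = 19.826pt

19.8pt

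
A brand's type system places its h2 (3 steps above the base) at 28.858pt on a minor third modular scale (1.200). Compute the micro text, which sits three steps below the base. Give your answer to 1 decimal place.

9.7pt

The gap is -3 − (3) = -6 steps, so the factor is 1.200^-6.
28.858 ÷ 1.200⁶ = 28.858 ÷ 2.98598 ≈ 9.664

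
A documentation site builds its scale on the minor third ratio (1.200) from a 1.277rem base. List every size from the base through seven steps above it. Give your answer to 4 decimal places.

Step 0: 1.277rem
Step 1: 1.277 × 1.200 = 1.5324
Step 2: 1.277 × 1.200² = 1.8389
Step 3: 1.277 × 1.200³ = 2.2067
Step 4: 1.277 × 1.200⁴ = 2.6480
Step 5: 1.277 × 1.200⁵ = 3.1776
Step 6: 1.277 × 1.200⁶ = 3.8131
Step 7: 1.277 × 1.200⁷ = 4.5757

1.2770rem, 1.5324rem, 1.8389rem, 2.2067rem, 2.6480rem, 3.1776rem, 3.8131rem, 4.5757rem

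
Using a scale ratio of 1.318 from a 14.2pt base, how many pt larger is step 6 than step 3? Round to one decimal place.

41.9pt

Step 3: 14.2 × 1.318³ = 32.511pt
Step 6: 14.2 × 1.318⁶ = 74.436pt
Difference: 74.436 − 32.511 = 41.925pt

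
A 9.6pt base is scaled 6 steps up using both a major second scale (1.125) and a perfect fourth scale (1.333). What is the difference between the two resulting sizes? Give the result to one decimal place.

Major second: 9.6 × 1.125⁶ = 19.462pt
Perfect fourth: 9.6 × 1.333⁶ = 53.858pt
Difference: 53.858 − 19.462 = 34.396pt

34.4pt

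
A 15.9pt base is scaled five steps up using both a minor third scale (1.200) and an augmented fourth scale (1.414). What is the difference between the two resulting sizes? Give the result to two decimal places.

Minor third: 15.9 × 1.200⁵ = 39.5643pt
Augmented fourth: 15.9 × 1.414⁵ = 89.8761pt
Difference: 89.8761 − 39.5643 = 50.3118pt

50.31pt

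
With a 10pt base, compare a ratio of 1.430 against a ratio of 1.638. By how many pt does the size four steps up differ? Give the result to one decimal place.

At 1.430: 10.0 × 1.430⁴ = 41.816pt
At 1.638: 10.0 × 1.638⁴ = 71.987pt
Difference: 71.987 − 41.816 = 30.171pt

30.2pt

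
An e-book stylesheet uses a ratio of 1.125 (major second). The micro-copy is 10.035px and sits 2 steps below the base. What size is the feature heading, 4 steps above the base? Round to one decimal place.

20.3px

The gap is 4 − (-2) = 6 steps, so the factor is 1.125^6.
10.035 × 1.125⁶ = 10.035 × 2.02729 ≈ 20.344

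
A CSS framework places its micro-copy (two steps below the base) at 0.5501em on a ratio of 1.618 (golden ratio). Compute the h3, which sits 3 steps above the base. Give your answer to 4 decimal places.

Moving from step -2 to step +3 is 5 steps up, so multiply by r⁵.
0.5501 × 1.618⁵ = 0.5501 × 11.08901 ≈ 6.1001

6.1001em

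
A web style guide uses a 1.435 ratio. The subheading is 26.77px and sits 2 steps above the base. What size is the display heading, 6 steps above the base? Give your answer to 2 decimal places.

113.52px

The gap is 6 − (2) = 4 steps, so the factor is 1.435^4.
26.77 × 1.435⁴ = 26.77 × 4.24041 ≈ 113.516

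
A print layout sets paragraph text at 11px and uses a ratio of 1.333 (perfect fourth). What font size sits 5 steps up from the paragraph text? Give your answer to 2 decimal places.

46.30px

A modular type scale is a geometric sequence: sizeₙ = base × rⁿ.
11.0 × 1.333⁵ = 11.0 × 4.20873 ≈ 46.30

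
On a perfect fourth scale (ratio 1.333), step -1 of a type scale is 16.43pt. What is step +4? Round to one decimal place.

69.1pt

Moving from step -1 to step +4 is 5 steps up, so multiply by r⁵.
16.43 × 1.333⁵ = 16.43 × 4.20873 ≈ 69.149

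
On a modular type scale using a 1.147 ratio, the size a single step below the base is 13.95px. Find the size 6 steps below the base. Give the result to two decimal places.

7.03px

Moving from step -1 to step -6 is 5 steps down, so divide by r⁵.
13.95 ÷ 1.147⁵ = 13.95 ÷ 1.98526 ≈ 7.027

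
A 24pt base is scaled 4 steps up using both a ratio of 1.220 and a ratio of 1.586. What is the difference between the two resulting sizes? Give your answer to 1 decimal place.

98.7pt

At 1.220: 24.0 × 1.220⁴ = 53.168pt
At 1.586: 24.0 × 1.586⁴ = 151.853pt
Difference: 151.853 − 53.168 = 98.685pt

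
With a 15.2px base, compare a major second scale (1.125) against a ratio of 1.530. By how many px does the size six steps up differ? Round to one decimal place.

Major second: 15.2 × 1.125⁶ = 30.815px
At 1.530: 15.2 × 1.530⁶ = 194.981px
Difference: 194.981 − 30.815 = 164.166px

164.2px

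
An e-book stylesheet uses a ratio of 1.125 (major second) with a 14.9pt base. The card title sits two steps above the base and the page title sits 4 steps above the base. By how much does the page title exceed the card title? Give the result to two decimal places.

5.01pt

Step 2: 14.9 × 1.125² = 18.8578pt
Step 4: 14.9 × 1.125⁴ = 23.8669pt
Difference: 23.8669 − 18.8578 = 5.0091pt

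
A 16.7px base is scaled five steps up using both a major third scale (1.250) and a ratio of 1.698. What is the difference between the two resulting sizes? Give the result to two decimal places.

184.76px

Major third: 16.7 × 1.250⁵ = 50.9644px
At 1.698: 16.7 × 1.698⁵ = 235.7246px
Difference: 235.7246 − 50.9644 = 184.7602px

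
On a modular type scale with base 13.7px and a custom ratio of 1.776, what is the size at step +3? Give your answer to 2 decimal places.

13.7 × 1.776³ = 13.7 × 5.60182 ≈ 76.74

76.74px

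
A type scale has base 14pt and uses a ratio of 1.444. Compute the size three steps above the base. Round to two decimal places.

42.15pt

14.0 × 1.444³ = 14.0 × 3.01094 ≈ 42.15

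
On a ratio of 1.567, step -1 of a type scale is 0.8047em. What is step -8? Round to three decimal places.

0.035em

Moving from step -1 to step -8 is 7 steps down, so divide by r⁷.
0.8047 ÷ 1.567⁷ = 0.8047 ÷ 23.19973 ≈ 0.035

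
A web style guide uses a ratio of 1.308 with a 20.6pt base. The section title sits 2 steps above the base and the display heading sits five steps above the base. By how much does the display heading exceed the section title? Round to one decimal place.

43.6pt

Step 2: 20.6 × 1.308² = 35.244pt
Step 5: 20.6 × 1.308⁵ = 78.869pt
Difference: 78.869 − 35.244 = 43.625pt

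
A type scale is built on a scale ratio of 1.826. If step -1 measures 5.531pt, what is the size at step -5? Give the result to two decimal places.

0.50pt

5.531 ÷ 1.826⁴ = 5.531 ÷ 11.11740 ≈ 0.498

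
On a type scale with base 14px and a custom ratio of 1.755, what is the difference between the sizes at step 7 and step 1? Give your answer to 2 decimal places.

Step 1: 14.0 × 1.755 = 24.5700px
Step 7: 14.0 × 1.755⁷ = 717.9065px
Difference: 717.9065 − 24.5700 = 693.3365px

693.34px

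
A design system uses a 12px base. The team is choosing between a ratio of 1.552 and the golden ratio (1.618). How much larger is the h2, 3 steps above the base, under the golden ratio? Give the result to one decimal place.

At 1.552: 12.0 × 1.552³ = 44.860px
Golden ratio: 12.0 × 1.618³ = 50.830px
Difference: 50.830 − 44.860 = 5.970px

6.0px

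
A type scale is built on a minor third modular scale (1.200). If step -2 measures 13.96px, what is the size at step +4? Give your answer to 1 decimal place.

13.96 × 1.200⁶ = 13.96 × 2.98598 ≈ 41.684

41.7px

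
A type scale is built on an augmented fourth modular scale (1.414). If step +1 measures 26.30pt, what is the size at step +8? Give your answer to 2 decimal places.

297.24pt

Moving from step +1 to step +8 is 7 steps up, so multiply by r⁷.
26.30 × 1.414⁷ = 26.30 × 11.30175 ≈ 297.236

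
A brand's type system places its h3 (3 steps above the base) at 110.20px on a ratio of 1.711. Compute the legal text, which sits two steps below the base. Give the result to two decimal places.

110.20 ÷ 1.711⁵ = 110.20 ÷ 14.66392 ≈ 7.515

7.52px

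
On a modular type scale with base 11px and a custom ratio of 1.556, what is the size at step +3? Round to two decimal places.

41.44px

A modular type scale is a geometric sequence: sizeₙ = base × rⁿ.
11.0 × 1.556³ = 11.0 × 3.76729 ≈ 41.44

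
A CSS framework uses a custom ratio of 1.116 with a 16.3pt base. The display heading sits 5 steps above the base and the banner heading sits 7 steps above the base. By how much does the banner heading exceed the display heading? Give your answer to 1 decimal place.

6.9pt

Step 5: 16.3 × 1.116⁵ = 28.217pt
Step 7: 16.3 × 1.116⁷ = 35.143pt
Difference: 35.143 − 28.217 = 6.926pt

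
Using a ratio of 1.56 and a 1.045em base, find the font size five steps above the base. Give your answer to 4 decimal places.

9.6547em

1.045 × 1.56⁵ = 1.045 × 9.23896 ≈ 9.6547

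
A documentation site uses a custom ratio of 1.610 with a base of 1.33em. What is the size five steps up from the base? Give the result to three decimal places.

14.387em

1.33 × 1.610⁵ = 1.33 × 10.81756 ≈ 14.387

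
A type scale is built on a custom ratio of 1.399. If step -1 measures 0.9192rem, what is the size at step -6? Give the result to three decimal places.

0.9192 ÷ 1.399⁵ = 0.9192 ÷ 5.35906 ≈ 0.172

0.172rem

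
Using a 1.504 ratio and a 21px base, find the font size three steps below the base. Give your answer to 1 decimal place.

6.2px

21.0 ÷ 1.504³ = 21.0 ÷ 3.40207 ≈ 6.17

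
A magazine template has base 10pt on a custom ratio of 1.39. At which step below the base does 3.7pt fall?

3

1.39ⁿ = 10 / 3.7 = 2.7027
n = ln(2.7027) / ln(1.39) = 0.9943 / 0.3293 ≈ 3.02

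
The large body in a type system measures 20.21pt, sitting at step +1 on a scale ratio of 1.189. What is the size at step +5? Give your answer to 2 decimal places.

The gap is 5 − (1) = 4 steps, so the factor is 1.189^4.
20.21 × 1.189⁴ = 20.21 × 1.99861 ≈ 40.392

40.39pt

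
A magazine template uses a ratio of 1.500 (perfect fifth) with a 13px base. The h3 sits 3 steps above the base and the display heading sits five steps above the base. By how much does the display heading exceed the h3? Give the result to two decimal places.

54.84px

Step 3: 13.0 × 1.500³ = 43.8750px
Step 5: 13.0 × 1.500⁵ = 98.7188px
Difference: 98.7188 − 43.8750 = 54.8438px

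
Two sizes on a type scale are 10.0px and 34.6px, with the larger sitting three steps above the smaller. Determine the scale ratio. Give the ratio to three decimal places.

r³ = 34.6 / 10.0, so r = (34.6/10.0)^(1/3).
r = 3.4600^(1/3) ≈ 1.5125

1.512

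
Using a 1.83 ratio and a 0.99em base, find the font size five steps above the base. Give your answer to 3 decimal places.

20.318em

0.99 × 1.83⁵ = 0.99 × 20.52369 ≈ 20.318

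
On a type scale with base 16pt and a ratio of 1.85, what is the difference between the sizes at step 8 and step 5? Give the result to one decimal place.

1848.6pt

Step 5: 16.0 × 1.85⁵ = 346.720pt
Step 8: 16.0 × 1.85⁸ = 2195.300pt
Difference: 2195.300 − 346.720 = 1848.580pt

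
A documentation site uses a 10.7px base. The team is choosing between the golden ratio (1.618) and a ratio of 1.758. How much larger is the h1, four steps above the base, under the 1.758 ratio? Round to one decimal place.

Golden ratio: 10.7 × 1.618⁴ = 73.333px
At 1.758: 10.7 × 1.758⁴ = 102.202px
Difference: 102.202 − 73.333 = 28.869px

28.9px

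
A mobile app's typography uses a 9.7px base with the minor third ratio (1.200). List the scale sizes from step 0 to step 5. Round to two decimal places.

9.70px, 11.64px, 13.97px, 16.76px, 20.11px, 24.14px

Step 0: 9.7px
Step 1: 9.7 × 1.200 = 11.64
Step 2: 9.7 × 1.200² = 13.97
Step 3: 9.7 × 1.200³ = 16.76
Step 4: 9.7 × 1.200⁴ = 20.11
Step 5: 9.7 × 1.200⁵ = 24.14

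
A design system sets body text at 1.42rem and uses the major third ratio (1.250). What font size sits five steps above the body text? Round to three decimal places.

1.42 × 1.250⁵ = 1.42 × 3.05176 ≈ 4.333

4.333rem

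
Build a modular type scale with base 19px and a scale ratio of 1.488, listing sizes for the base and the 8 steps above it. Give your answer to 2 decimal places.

19.00px, 28.27px, 42.07px, 62.60px, 93.15px, 138.60px, 206.24px, 306.88px, 456.64px

Step 0: 19px
Step 1: 19.0 × 1.488 = 28.27
Step 2: 19.0 × 1.488² = 42.07
Step 3: 19.0 × 1.488³ = 62.60
Step 4: 19.0 × 1.488⁴ = 93.15
Step 5: 19.0 × 1.488⁵ = 138.60
Step 6: 19.0 × 1.488⁶ = 206.24
Step 7: 19.0 × 1.488⁷ = 306.88
Step 8: 19.0 × 1.488⁸ = 456.64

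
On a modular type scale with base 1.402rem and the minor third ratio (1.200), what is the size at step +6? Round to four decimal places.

Each step on a modular scale multiplies by the ratio, so the size n steps from the base is base × ratioⁿ.
1.402 × 1.200⁶ = 1.402 × 2.98598 ≈ 4.1863

4.1863rem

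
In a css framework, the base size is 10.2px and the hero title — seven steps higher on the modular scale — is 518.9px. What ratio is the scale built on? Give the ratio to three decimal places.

1.753

r⁷ = 518.9 / 10.2, so r = (518.9/10.2)^(1/7).
r = 50.8725^(1/7) ≈ 1.7530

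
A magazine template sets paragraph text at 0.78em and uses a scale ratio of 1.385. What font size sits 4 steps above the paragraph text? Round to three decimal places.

2.870em

0.78 × 1.385⁴ = 0.78 × 3.67959 ≈ 2.870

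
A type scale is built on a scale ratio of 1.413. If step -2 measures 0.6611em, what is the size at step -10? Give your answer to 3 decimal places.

0.6611 ÷ 1.413⁸ = 0.6611 ÷ 15.89049 ≈ 0.042

0.042em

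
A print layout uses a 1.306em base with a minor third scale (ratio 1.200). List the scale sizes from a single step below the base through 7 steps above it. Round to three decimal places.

Step -1: 1.306 ÷ 1.200 = 1.088
Step 0: 1.306em
Step 1: 1.306 × 1.200 = 1.567
Step 2: 1.306 × 1.200² = 1.881
Step 3: 1.306 × 1.200³ = 2.257
Step 4: 1.306 × 1.200⁴ = 2.708
Step 5: 1.306 × 1.200⁵ = 3.250
Step 6: 1.306 × 1.200⁶ = 3.900
Step 7: 1.306 × 1.200⁷ = 4.680

1.088em, 1.306em, 1.567em, 1.881em, 2.257em, 2.708em, 3.250em, 3.900em, 4.680em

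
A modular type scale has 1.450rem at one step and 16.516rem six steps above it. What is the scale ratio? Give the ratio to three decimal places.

1.500

The ratio satisfies 1.450 × r⁶ = 16.516, so r = (16.516 / 1.450)^(1/6).
r = 11.3903^(1/6) ≈ 1.5000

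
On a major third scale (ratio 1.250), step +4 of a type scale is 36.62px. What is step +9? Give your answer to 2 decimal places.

Moving from step +4 to step +9 is 5 steps up, so multiply by r⁵.
36.62 × 1.250⁵ = 36.62 × 3.05176 ≈ 111.755

111.76px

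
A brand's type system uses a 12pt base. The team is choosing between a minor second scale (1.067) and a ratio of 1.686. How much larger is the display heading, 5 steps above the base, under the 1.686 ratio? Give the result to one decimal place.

Minor second: 12.0 × 1.067⁵ = 16.596pt
At 1.686: 12.0 × 1.686⁵ = 163.482pt
Difference: 163.482 − 16.596 = 146.886pt

146.9pt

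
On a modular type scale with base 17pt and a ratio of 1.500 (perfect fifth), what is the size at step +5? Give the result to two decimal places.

129.09pt

17.0 × 1.500⁵ = 17.0 × 7.59375 ≈ 129.09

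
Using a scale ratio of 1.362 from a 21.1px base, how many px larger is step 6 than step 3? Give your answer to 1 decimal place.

81.4px

Step 3: 21.1 × 1.362³ = 53.311px
Step 6: 21.1 × 1.362⁶ = 134.693px
Difference: 134.693 − 53.311 = 81.382px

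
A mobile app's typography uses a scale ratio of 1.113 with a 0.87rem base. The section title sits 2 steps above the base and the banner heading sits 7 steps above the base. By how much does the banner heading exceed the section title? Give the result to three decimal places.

0.763rem

Step 2: 0.87 × 1.113² = 1.07773rem
Step 7: 0.87 × 1.113⁷ = 1.84071rem
Difference: 1.84071 − 1.07773 = 0.76298rem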